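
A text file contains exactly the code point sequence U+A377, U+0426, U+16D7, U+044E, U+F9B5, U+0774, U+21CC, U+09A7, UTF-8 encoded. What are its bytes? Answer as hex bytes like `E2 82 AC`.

EA 8D B7 D0 A6 E1 9B 97 D1 8E EF A6 B5 DD B4 E2 87 8C E0 A6 A7

U+A377: 3-byte form → EA 8D B7.
U+0426: 2-byte form → D0 A6.
U+16D7: 3-byte form → E1 9B 97.
U+044E: 2-byte form → D1 8E.
U+F9B5: 3-byte form → EF A6 B5.
U+0774: 2-byte form → DD B4.
U+21CC: 3-byte form → E2 87 8C.
U+09A7: 3-byte form → E0 A6 A7.
Concatenated (21 bytes): EA 8D B7 D0 A6 E1 9B 97 D1 8E EF A6 B5 DD B4 E2 87 8C E0 A6 A7.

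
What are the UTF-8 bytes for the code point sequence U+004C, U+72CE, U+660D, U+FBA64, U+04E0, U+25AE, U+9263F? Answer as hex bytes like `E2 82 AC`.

4C E7 8B 8E E6 98 8D F3 BB A9 A4 D3 A0 E2 96 AE F2 92 98 BF

U+004C: 1-byte form → 4C.
U+72CE: 3-byte form → E7 8B 8E.
U+660D: 3-byte form → E6 98 8D.
U+FBA64: 4-byte form → F3 BB A9 A4.
U+04E0: 2-byte form → D3 A0.
U+25AE: 3-byte form → E2 96 AE.
U+9263F: 4-byte form → F2 92 98 BF.
Concatenated (20 bytes): 4C E7 8B 8E E6 98 8D F3 BB A9 A4 D3 A0 E2 96 AE F2 92 98 BF.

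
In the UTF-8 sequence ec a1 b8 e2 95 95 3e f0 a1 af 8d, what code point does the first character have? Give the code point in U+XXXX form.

U+C878

Offset 0: leading byte 0xEC = 11101100 → 3-byte char #1 = EC A1 B8.
Leading byte 0xEC = 11101100 matches 1110xxxx → 3-byte sequence.
Byte 1: 0xEC = 11101100, payload 1100 (4 bits).
Byte 2: 0xA1 = 10100001 (10xxxxxx ✓), payload 100001.
Byte 3: 0xB8 = 10111000 (10xxxxxx ✓), payload 111000.
Concatenate: 1100100001111000 = 0xC878 (16 bits → U+C878).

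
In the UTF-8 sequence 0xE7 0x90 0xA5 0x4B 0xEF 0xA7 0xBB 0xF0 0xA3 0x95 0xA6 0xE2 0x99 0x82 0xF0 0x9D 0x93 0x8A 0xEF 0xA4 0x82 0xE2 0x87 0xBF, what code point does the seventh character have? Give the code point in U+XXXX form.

U+F902

Offset 0: leading byte 0xE7 = 11100111 → 3-byte char #1 = E7 90 A5.
Offset 3: leading byte 0x4B = 01001011 → 1-byte char #2 = 4B.
Offset 4: leading byte 0xEF = 11101111 → 3-byte char #3 = EF A7 BB.
Offset 7: leading byte 0xF0 = 11110000 → 4-byte char #4 = F0 A3 95 A6.
Offset 11: leading byte 0xE2 = 11100010 → 3-byte char #5 = E2 99 82.
Offset 14: leading byte 0xF0 = 11110000 → 4-byte char #6 = F0 9D 93 8A.
Offset 18: leading byte 0xEF = 11101111 → 3-byte char #7 = EF A4 82.
Leading byte 0xEF = 11101111 matches 1110xxxx → 3-byte sequence.
Byte 1: 0xEF = 11101111, payload 1111 (4 bits).
Byte 2: 0xA4 = 10100100 (10xxxxxx ✓), payload 100100.
Byte 3: 0x82 = 10000010 (10xxxxxx ✓), payload 000010.
Concatenate: 1111100100000010 = 0xF902 (16 bits → U+F902).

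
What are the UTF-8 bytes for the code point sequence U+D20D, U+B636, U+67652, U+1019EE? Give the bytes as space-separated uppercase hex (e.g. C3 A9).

ED 88 8D EB 98 B6 F1 A7 99 92 F4 81 A7 AE

U+D20D: 3-byte form → ED 88 8D.
U+B636: 3-byte form → EB 98 B6.
U+67652: 4-byte form → F1 A7 99 92.
U+1019EE: 4-byte form → F4 81 A7 AE.
Concatenated (14 bytes): ED 88 8D EB 98 B6 F1 A7 99 92 F4 81 A7 AE.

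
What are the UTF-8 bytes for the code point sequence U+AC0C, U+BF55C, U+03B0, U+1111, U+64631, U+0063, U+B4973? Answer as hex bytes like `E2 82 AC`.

EA B0 8C F2 BF 95 9C CE B0 E1 84 91 F1 A4 98 B1 63 F2 B4 A5 B3

U+AC0C: 3-byte form → EA B0 8C.
U+BF55C: 4-byte form → F2 BF 95 9C.
U+03B0: 2-byte form → CE B0.
U+1111: 3-byte form → E1 84 91.
U+64631: 4-byte form → F1 A4 98 B1.
U+0063: 1-byte form → 63.
U+B4973: 4-byte form → F2 B4 A5 B3.
Concatenated (21 bytes): EA B0 8C F2 BF 95 9C CE B0 E1 84 91 F1 A4 98 B1 63 F2 B4 A5 B3.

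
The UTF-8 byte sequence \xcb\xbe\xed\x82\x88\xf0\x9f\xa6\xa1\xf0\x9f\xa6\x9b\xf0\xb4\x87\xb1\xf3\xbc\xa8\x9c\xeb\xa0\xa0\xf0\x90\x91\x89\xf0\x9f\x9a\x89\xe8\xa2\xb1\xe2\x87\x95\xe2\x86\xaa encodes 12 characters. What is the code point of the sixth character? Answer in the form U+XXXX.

U+FCA1C

Offset 0: leading byte 0xCB = 11001011 → 2-byte char #1 = CB BE.
Offset 2: leading byte 0xED = 11101101 → 3-byte char #2 = ED 82 88.
Offset 5: leading byte 0xF0 = 11110000 → 4-byte char #3 = F0 9F A6 A1.
Offset 9: leading byte 0xF0 = 11110000 → 4-byte char #4 = F0 9F A6 9B.
Offset 13: leading byte 0xF0 = 11110000 → 4-byte char #5 = F0 B4 87 B1.
Offset 17: leading byte 0xF3 = 11110011 → 4-byte char #6 = F3 BC A8 9C.
Leading byte 0xF3 = 11110011 matches 11110xxx → 4-byte sequence.
Byte 1: 0xF3 = 11110011, payload 011 (3 bits).
Byte 2: 0xBC = 10111100 (10xxxxxx ✓), payload 111100.
Byte 3: 0xA8 = 10101000 (10xxxxxx ✓), payload 101000.
Byte 4: 0x9C = 10011100 (10xxxxxx ✓), payload 011100.
Concatenate: 011111100101000011100 = 0xFCA1C (21 bits → U+FCA1C).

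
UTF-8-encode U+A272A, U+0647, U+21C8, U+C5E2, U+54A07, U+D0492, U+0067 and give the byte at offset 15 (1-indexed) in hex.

1-indexed offset 15 is 0-indexed offset 14.
U+A272A → 4-byte form F2 A2 9C AA at offsets 0–3.
U+0647 → 2-byte form D9 87 at offsets 4–5.
U+21C8 → 3-byte form E2 87 88 at offsets 6–8.
U+C5E2 → 3-byte form EC 97 A2 at offsets 9–11.
U+54A07 → 4-byte form F1 94 A8 87 at offsets 12–15.
Offset 14 falls in char 5's range; it's byte 3 of F1 94 A8 87 = 0xA8.

0xA8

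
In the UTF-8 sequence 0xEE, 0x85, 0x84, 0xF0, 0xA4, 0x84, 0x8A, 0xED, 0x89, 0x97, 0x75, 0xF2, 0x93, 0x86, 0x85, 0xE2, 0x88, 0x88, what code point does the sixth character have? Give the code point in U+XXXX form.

U+2208

Offset 0: leading byte 0xEE = 11101110 → 3-byte char #1 = EE 85 84.
Offset 3: leading byte 0xF0 = 11110000 → 4-byte char #2 = F0 A4 84 8A.
Offset 7: leading byte 0xED = 11101101 → 3-byte char #3 = ED 89 97.
Offset 10: leading byte 0x75 = 01110101 → 1-byte char #4 = 75.
Offset 11: leading byte 0xF2 = 11110010 → 4-byte char #5 = F2 93 86 85.
Offset 15: leading byte 0xE2 = 11100010 → 3-byte char #6 = E2 88 88.
Leading byte 0xE2 = 11100010 matches 1110xxxx → 3-byte sequence.
Byte 1: 0xE2 = 11100010, payload 0010 (4 bits).
Byte 2: 0x88 = 10001000 (10xxxxxx ✓), payload 001000.
Byte 3: 0x88 = 10001000 (10xxxxxx ✓), payload 001000.
Concatenate: 0010001000001000 = 0x2208 (16 bits → U+2208).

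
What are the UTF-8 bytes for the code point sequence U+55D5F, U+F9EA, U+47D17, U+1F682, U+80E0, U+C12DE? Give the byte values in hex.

U+55D5F: 4-byte form → F1 95 B5 9F.
U+F9EA: 3-byte form → EF A7 AA.
U+47D17: 4-byte form → F1 87 B4 97.
U+1F682: 4-byte form → F0 9F 9A 82.
U+80E0: 3-byte form → E8 83 A0.
U+C12DE: 4-byte form → F3 81 8B 9E.
Concatenated (22 bytes): F1 95 B5 9F EF A7 AA F1 87 B4 97 F0 9F 9A 82 E8 83 A0 F3 81 8B 9E.

F1 95 B5 9F EF A7 AA F1 87 B4 97 F0 9F 9A 82 E8 83 A0 F3 81 8B 9E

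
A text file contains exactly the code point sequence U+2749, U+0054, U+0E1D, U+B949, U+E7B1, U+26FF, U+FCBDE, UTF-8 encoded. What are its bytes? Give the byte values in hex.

E2 9D 89 54 E0 B8 9D EB A5 89 EE 9E B1 E2 9B BF F3 BC AF 9E

U+2749: 3-byte form → E2 9D 89.
U+0054: 1-byte form → 54.
U+0E1D: 3-byte form → E0 B8 9D.
U+B949: 3-byte form → EB A5 89.
U+E7B1: 3-byte form → EE 9E B1.
U+26FF: 3-byte form → E2 9B BF.
U+FCBDE: 4-byte form → F3 BC AF 9E.
Concatenated (20 bytes): E2 9D 89 54 E0 B8 9D EB A5 89 EE 9E B1 E2 9B BF F3 BC AF 9E.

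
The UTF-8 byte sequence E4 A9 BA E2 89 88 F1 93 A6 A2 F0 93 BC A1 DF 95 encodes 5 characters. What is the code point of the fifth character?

U+07D5

Offset 0: leading byte 0xE4 = 11100100 → 3-byte char #1 = E4 A9 BA.
Offset 3: leading byte 0xE2 = 11100010 → 3-byte char #2 = E2 89 88.
Offset 6: leading byte 0xF1 = 11110001 → 4-byte char #3 = F1 93 A6 A2.
Offset 10: leading byte 0xF0 = 11110000 → 4-byte char #4 = F0 93 BC A1.
Offset 14: leading byte 0xDF = 11011111 → 2-byte char #5 = DF 95.
Leading byte 0xDF = 11011111 matches 110xxxxx → 2-byte sequence.
Byte 1: 0xDF = 11011111, payload 11111 (5 bits).
Byte 2: 0x95 = 10010101 (10xxxxxx ✓), payload 010101.
Concatenate: 11111010101 = 0x7D5 (11 bits → U+07D5).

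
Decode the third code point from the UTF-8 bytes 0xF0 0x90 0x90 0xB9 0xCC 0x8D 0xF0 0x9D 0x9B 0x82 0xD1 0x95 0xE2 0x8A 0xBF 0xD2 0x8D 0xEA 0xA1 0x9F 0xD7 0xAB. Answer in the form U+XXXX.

Offset 0: leading byte 0xF0 = 11110000 → 4-byte char #1 = F0 90 90 B9.
Offset 4: leading byte 0xCC = 11001100 → 2-byte char #2 = CC 8D.
Offset 6: leading byte 0xF0 = 11110000 → 4-byte char #3 = F0 9D 9B 82.
Leading byte 0xF0 = 11110000 matches 11110xxx → 4-byte sequence.
Byte 1: 0xF0 = 11110000, payload 000 (3 bits).
Byte 2: 0x9D = 10011101 (10xxxxxx ✓), payload 011101.
Byte 3: 0x9B = 10011011 (10xxxxxx ✓), payload 011011.
Byte 4: 0x82 = 10000010 (10xxxxxx ✓), payload 000010.
Concatenate: 000011101011011000010 = 0x1D6C2 (21 bits → U+1D6C2).

U+1D6C2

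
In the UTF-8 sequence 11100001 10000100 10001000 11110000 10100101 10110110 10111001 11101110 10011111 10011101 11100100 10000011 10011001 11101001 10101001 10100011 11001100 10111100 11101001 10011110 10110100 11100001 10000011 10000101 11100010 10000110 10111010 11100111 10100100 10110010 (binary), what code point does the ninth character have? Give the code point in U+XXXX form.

U+21BA

Offset 0: leading byte 0xE1 = 11100001 → 3-byte char #1 = E1 84 88.
Offset 3: leading byte 0xF0 = 11110000 → 4-byte char #2 = F0 A5 B6 B9.
Offset 7: leading byte 0xEE = 11101110 → 3-byte char #3 = EE 9F 9D.
Offset 10: leading byte 0xE4 = 11100100 → 3-byte char #4 = E4 83 99.
Offset 13: leading byte 0xE9 = 11101001 → 3-byte char #5 = E9 A9 A3.
Offset 16: leading byte 0xCC = 11001100 → 2-byte char #6 = CC BC.
Offset 18: leading byte 0xE9 = 11101001 → 3-byte char #7 = E9 9E B4.
Offset 21: leading byte 0xE1 = 11100001 → 3-byte char #8 = E1 83 85.
Offset 24: leading byte 0xE2 = 11100010 → 3-byte char #9 = E2 86 BA.
Leading byte 0xE2 = 11100010 matches 1110xxxx → 3-byte sequence.
Byte 1: 0xE2 = 11100010, payload 0010 (4 bits).
Byte 2: 0x86 = 10000110 (10xxxxxx ✓), payload 000110.
Byte 3: 0xBA = 10111010 (10xxxxxx ✓), payload 111010.
Concatenate: 0010000110111010 = 0x21BA (16 bits → U+21BA).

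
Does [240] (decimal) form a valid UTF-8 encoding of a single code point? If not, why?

Leading byte 0xF0 = 11110000 → 4-byte form, but only 1 byte is present.

invalid (sequence truncated)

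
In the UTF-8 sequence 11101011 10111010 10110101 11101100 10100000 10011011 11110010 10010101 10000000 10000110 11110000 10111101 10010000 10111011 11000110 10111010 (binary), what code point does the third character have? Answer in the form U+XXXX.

Offset 0: leading byte 0xEB = 11101011 → 3-byte char #1 = EB BA B5.
Offset 3: leading byte 0xEC = 11101100 → 3-byte char #2 = EC A0 9B.
Offset 6: leading byte 0xF2 = 11110010 → 4-byte char #3 = F2 95 80 86.
Leading byte 0xF2 = 11110010 matches 11110xxx → 4-byte sequence.
Byte 1: 0xF2 = 11110010, payload 010 (3 bits).
Byte 2: 0x95 = 10010101 (10xxxxxx ✓), payload 010101.
Byte 3: 0x80 = 10000000 (10xxxxxx ✓), payload 000000.
Byte 4: 0x86 = 10000110 (10xxxxxx ✓), payload 000110.
Concatenate: 010010101000000000110 = 0x95006 (21 bits → U+95006).

U+95006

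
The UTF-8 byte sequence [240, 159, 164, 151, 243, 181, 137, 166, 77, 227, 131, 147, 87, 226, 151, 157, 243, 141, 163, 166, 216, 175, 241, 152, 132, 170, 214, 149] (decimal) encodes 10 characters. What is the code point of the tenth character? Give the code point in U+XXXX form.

Offset 0: leading byte 0xF0 = 11110000 → 4-byte char #1 = F0 9F A4 97.
Offset 4: leading byte 0xF3 = 11110011 → 4-byte char #2 = F3 B5 89 A6.
Offset 8: leading byte 0x4D = 01001101 → 1-byte char #3 = 4D.
Offset 9: leading byte 0xE3 = 11100011 → 3-byte char #4 = E3 83 93.
Offset 12: leading byte 0x57 = 01010111 → 1-byte char #5 = 57.
Offset 13: leading byte 0xE2 = 11100010 → 3-byte char #6 = E2 97 9D.
Offset 16: leading byte 0xF3 = 11110011 → 4-byte char #7 = F3 8D A3 A6.
Offset 20: leading byte 0xD8 = 11011000 → 2-byte char #8 = D8 AF.
Offset 22: leading byte 0xF1 = 11110001 → 4-byte char #9 = F1 98 84 AA.
Offset 26: leading byte 0xD6 = 11010110 → 2-byte char #10 = D6 95.
Leading byte 0xD6 = 11010110 matches 110xxxxx → 2-byte sequence.
Byte 1: 0xD6 = 11010110, payload 10110 (5 bits).
Byte 2: 0x95 = 10010101 (10xxxxxx ✓), payload 010101.
Concatenate: 10110010101 = 0x595 (11 bits → U+0595).

U+0595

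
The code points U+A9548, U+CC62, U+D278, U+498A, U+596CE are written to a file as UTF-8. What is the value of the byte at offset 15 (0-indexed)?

U+A9548 → 4-byte form F2 A9 95 88 at offsets 0–3.
U+CC62 → 3-byte form EC B1 A2 at offsets 4–6.
U+D278 → 3-byte form ED 89 B8 at offsets 7–9.
U+498A → 3-byte form E4 A6 8A at offsets 10–12.
U+596CE → 4-byte form F1 99 9B 8E at offsets 13–16.
Offset 15 falls in char 5's range; it's byte 3 of F1 99 9B 8E = 0x9B.

0x9B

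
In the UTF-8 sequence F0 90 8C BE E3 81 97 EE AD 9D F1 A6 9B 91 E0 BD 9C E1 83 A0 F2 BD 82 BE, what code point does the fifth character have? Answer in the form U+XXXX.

Offset 0: leading byte 0xF0 = 11110000 → 4-byte char #1 = F0 90 8C BE.
Offset 4: leading byte 0xE3 = 11100011 → 3-byte char #2 = E3 81 97.
Offset 7: leading byte 0xEE = 11101110 → 3-byte char #3 = EE AD 9D.
Offset 10: leading byte 0xF1 = 11110001 → 4-byte char #4 = F1 A6 9B 91.
Offset 14: leading byte 0xE0 = 11100000 → 3-byte char #5 = E0 BD 9C.
Leading byte 0xE0 = 11100000 matches 1110xxxx → 3-byte sequence.
Byte 1: 0xE0 = 11100000, payload 0000 (4 bits).
Byte 2: 0xBD = 10111101 (10xxxxxx ✓), payload 111101.
Byte 3: 0x9C = 10011100 (10xxxxxx ✓), payload 011100.
Concatenate: 0000111101011100 = 0xF5C (16 bits → U+0F5C).

U+0F5C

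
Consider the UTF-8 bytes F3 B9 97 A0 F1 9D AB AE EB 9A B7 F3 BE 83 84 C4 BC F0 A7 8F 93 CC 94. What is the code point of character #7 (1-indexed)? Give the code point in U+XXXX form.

U+0314

Offset 0: leading byte 0xF3 = 11110011 → 4-byte char #1 = F3 B9 97 A0.
Offset 4: leading byte 0xF1 = 11110001 → 4-byte char #2 = F1 9D AB AE.
Offset 8: leading byte 0xEB = 11101011 → 3-byte char #3 = EB 9A B7.
Offset 11: leading byte 0xF3 = 11110011 → 4-byte char #4 = F3 BE 83 84.
Offset 15: leading byte 0xC4 = 11000100 → 2-byte char #5 = C4 BC.
Offset 17: leading byte 0xF0 = 11110000 → 4-byte char #6 = F0 A7 8F 93.
Offset 21: leading byte 0xCC = 11001100 → 2-byte char #7 = CC 94.
Leading byte 0xCC = 11001100 matches 110xxxxx → 2-byte sequence.
Byte 1: 0xCC = 11001100, payload 01100 (5 bits).
Byte 2: 0x94 = 10010100 (10xxxxxx ✓), payload 010100.
Concatenate: 01100010100 = 0x314 (11 bits → U+0314).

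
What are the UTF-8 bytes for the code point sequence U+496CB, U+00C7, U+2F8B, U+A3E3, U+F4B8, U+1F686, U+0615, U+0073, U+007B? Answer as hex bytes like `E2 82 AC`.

U+496CB: 4-byte form → F1 89 9B 8B.
U+00C7: 2-byte form → C3 87.
U+2F8B: 3-byte form → E2 BE 8B.
U+A3E3: 3-byte form → EA 8F A3.
U+F4B8: 3-byte form → EF 92 B8.
U+1F686: 4-byte form → F0 9F 9A 86.
U+0615: 2-byte form → D8 95.
U+0073: 1-byte form → 73.
U+007B: 1-byte form → 7B.
Concatenated (23 bytes): F1 89 9B 8B C3 87 E2 BE 8B EA 8F A3 EF 92 B8 F0 9F 9A 86 D8 95 73 7B.

F1 89 9B 8B C3 87 E2 BE 8B EA 8F A3 EF 92 B8 F0 9F 9A 86 D8 95 73 7B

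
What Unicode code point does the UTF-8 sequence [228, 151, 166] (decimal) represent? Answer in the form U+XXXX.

U+45E6

Leading byte 0xE4 = 11100100 matches 1110xxxx → 3-byte sequence.
Byte 1: 0xE4 = 11100100, payload 0100 (4 bits).
Byte 2: 0x97 = 10010111 (10xxxxxx ✓), payload 010111.
Byte 3: 0xA6 = 10100110 (10xxxxxx ✓), payload 100110.
Concatenate: 0100010111100110 = 0x45E6 (16 bits → U+45E6).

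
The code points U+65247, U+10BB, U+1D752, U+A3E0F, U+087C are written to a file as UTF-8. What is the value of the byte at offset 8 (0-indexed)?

0x9D

U+65247 → 4-byte form F1 A5 89 87 at offsets 0–3.
U+10BB → 3-byte form E1 82 BB at offsets 4–6.
U+1D752 → 4-byte form F0 9D 9D 92 at offsets 7–10.
Offset 8 falls in char 3's range; it's byte 2 of F0 9D 9D 92 = 0x9D.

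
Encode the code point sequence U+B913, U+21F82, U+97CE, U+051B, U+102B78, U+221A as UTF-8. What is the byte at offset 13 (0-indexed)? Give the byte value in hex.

0x82

U+B913 → 3-byte form EB A4 93 at offsets 0–2.
U+21F82 → 4-byte form F0 A1 BE 82 at offsets 3–6.
U+97CE → 3-byte form E9 9F 8E at offsets 7–9.
U+051B → 2-byte form D4 9B at offsets 10–11.
U+102B78 → 4-byte form F4 82 AD B8 at offsets 12–15.
Offset 13 falls in char 5's range; it's byte 2 of F4 82 AD B8 = 0x82.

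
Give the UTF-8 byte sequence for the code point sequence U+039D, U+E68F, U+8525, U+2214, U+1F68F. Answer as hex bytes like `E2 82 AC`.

CE 9D EE 9A 8F E8 94 A5 E2 88 94 F0 9F 9A 8F

U+039D: 2-byte form → CE 9D.
U+E68F: 3-byte form → EE 9A 8F.
U+8525: 3-byte form → E8 94 A5.
U+2214: 3-byte form → E2 88 94.
U+1F68F: 4-byte form → F0 9F 9A 8F.
Concatenated (15 bytes): CE 9D EE 9A 8F E8 94 A5 E2 88 94 F0 9F 9A 8F.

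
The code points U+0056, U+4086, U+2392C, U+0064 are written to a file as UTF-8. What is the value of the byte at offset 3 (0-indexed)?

U+0056 → 1-byte form 56 at offsets 0–0.
U+4086 → 3-byte form E4 82 86 at offsets 1–3.
Offset 3 falls in char 2's range; it's byte 3 of E4 82 86 = 0x86.

0x86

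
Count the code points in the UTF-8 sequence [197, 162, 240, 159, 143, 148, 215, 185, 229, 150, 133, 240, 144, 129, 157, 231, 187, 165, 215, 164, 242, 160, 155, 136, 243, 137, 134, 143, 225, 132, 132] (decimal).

10

Byte at offset 0: 0xC5 = 11000101 → 2-byte char (#1). Advance 2.
Byte at offset 2: 0xF0 = 11110000 → 4-byte char (#2). Advance 4.
Byte at offset 6: 0xD7 = 11010111 → 2-byte char (#3). Advance 2.
Byte at offset 8: 0xE5 = 11100101 → 3-byte char (#4). Advance 3.
Byte at offset 11: 0xF0 = 11110000 → 4-byte char (#5). Advance 4.
Byte at offset 15: 0xE7 = 11100111 → 3-byte char (#6). Advance 3.
Byte at offset 18: 0xD7 = 11010111 → 2-byte char (#7). Advance 2.
Byte at offset 20: 0xF2 = 11110010 → 4-byte char (#8). Advance 4.
Byte at offset 24: 0xF3 = 11110011 → 4-byte char (#9). Advance 4.
Byte at offset 28: 0xE1 = 11100001 → 3-byte char (#10). Advance 3.
Reached end at offset 31 after 10 code points.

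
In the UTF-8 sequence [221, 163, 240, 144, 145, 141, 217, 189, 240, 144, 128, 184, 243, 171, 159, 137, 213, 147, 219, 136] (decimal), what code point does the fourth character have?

Offset 0: leading byte 0xDD = 11011101 → 2-byte char #1 = DD A3.
Offset 2: leading byte 0xF0 = 11110000 → 4-byte char #2 = F0 90 91 8D.
Offset 6: leading byte 0xD9 = 11011001 → 2-byte char #3 = D9 BD.
Offset 8: leading byte 0xF0 = 11110000 → 4-byte char #4 = F0 90 80 B8.
Leading byte 0xF0 = 11110000 matches 11110xxx → 4-byte sequence.
Byte 1: 0xF0 = 11110000, payload 000 (3 bits).
Byte 2: 0x90 = 10010000 (10xxxxxx ✓), payload 010000.
Byte 3: 0x80 = 10000000 (10xxxxxx ✓), payload 000000.
Byte 4: 0xB8 = 10111000 (10xxxxxx ✓), payload 111000.
Concatenate: 000010000000000111000 = 0x10038 (21 bits → U+10038).

U+10038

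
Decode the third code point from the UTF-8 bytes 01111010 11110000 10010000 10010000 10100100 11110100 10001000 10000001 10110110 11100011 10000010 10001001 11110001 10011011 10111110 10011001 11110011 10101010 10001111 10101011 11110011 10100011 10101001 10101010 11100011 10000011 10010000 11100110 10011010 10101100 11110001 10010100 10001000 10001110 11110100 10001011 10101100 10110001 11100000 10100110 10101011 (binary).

Offset 0: leading byte 0x7A = 01111010 → 1-byte char #1 = 7A.
Offset 1: leading byte 0xF0 = 11110000 → 4-byte char #2 = F0 90 90 A4.
Offset 5: leading byte 0xF4 = 11110100 → 4-byte char #3 = F4 88 81 B6.
Leading byte 0xF4 = 11110100 matches 11110xxx → 4-byte sequence.
Byte 1: 0xF4 = 11110100, payload 100 (3 bits).
Byte 2: 0x88 = 10001000 (10xxxxxx ✓), payload 001000.
Byte 3: 0x81 = 10000001 (10xxxxxx ✓), payload 000001.
Byte 4: 0xB6 = 10110110 (10xxxxxx ✓), payload 110110.
Concatenate: 100001000000001110110 = 0x108076 (21 bits → U+108076).

U+108076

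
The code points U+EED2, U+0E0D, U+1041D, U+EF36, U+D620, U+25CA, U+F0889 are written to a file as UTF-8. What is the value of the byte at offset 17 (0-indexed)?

U+EED2 → 3-byte form EE BB 92 at offsets 0–2.
U+0E0D → 3-byte form E0 B8 8D at offsets 3–5.
U+1041D → 4-byte form F0 90 90 9D at offsets 6–9.
U+EF36 → 3-byte form EE BC B6 at offsets 10–12.
U+D620 → 3-byte form ED 98 A0 at offsets 13–15.
U+25CA → 3-byte form E2 97 8A at offsets 16–18.
Offset 17 falls in char 6's range; it's byte 2 of E2 97 8A = 0x97.

0x97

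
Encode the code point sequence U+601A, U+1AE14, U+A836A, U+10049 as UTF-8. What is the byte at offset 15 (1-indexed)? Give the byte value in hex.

0x89

1-indexed offset 15 is 0-indexed offset 14.
U+601A → 3-byte form E6 80 9A at offsets 0–2.
U+1AE14 → 4-byte form F0 9A B8 94 at offsets 3–6.
U+A836A → 4-byte form F2 A8 8D AA at offsets 7–10.
U+10049 → 4-byte form F0 90 81 89 at offsets 11–14.
Offset 14 falls in char 4's range; it's byte 4 of F0 90 81 89 = 0x89.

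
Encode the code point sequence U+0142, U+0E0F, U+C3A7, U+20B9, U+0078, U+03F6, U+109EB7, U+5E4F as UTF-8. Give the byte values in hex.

C5 82 E0 B8 8F EC 8E A7 E2 82 B9 78 CF B6 F4 89 BA B7 E5 B9 8F

U+0142: 2-byte form → C5 82.
U+0E0F: 3-byte form → E0 B8 8F.
U+C3A7: 3-byte form → EC 8E A7.
U+20B9: 3-byte form → E2 82 B9.
U+0078: 1-byte form → 78.
U+03F6: 2-byte form → CF B6.
U+109EB7: 4-byte form → F4 89 BA B7.
U+5E4F: 3-byte form → E5 B9 8F.
Concatenated (21 bytes): C5 82 E0 B8 8F EC 8E A7 E2 82 B9 78 CF B6 F4 89 BA B7 E5 B9 8F.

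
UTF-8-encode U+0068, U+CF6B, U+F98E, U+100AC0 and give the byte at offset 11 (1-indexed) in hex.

1-indexed offset 11 is 0-indexed offset 10.
U+0068 → 1-byte form 68 at offsets 0–0.
U+CF6B → 3-byte form EC BD AB at offsets 1–3.
U+F98E → 3-byte form EF A6 8E at offsets 4–6.
U+100AC0 → 4-byte form F4 80 AB 80 at offsets 7–10.
Offset 10 falls in char 4's range; it's byte 4 of F4 80 AB 80 = 0x80.

0x80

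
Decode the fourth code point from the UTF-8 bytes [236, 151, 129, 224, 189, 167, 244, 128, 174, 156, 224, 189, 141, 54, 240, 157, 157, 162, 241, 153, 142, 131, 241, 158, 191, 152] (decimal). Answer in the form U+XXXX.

Offset 0: leading byte 0xEC = 11101100 → 3-byte char #1 = EC 97 81.
Offset 3: leading byte 0xE0 = 11100000 → 3-byte char #2 = E0 BD A7.
Offset 6: leading byte 0xF4 = 11110100 → 4-byte char #3 = F4 80 AE 9C.
Offset 10: leading byte 0xE0 = 11100000 → 3-byte char #4 = E0 BD 8D.
Leading byte 0xE0 = 11100000 matches 1110xxxx → 3-byte sequence.
Byte 1: 0xE0 = 11100000, payload 0000 (4 bits).
Byte 2: 0xBD = 10111101 (10xxxxxx ✓), payload 111101.
Byte 3: 0x8D = 10001101 (10xxxxxx ✓), payload 001101.
Concatenate: 0000111101001101 = 0xF4D (16 bits → U+0F4D).

U+0F4D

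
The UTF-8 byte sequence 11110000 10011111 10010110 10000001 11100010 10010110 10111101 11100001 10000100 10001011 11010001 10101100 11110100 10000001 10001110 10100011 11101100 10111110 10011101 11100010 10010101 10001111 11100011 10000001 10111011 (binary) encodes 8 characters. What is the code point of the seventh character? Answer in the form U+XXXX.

U+254F

Offset 0: leading byte 0xF0 = 11110000 → 4-byte char #1 = F0 9F 96 81.
Offset 4: leading byte 0xE2 = 11100010 → 3-byte char #2 = E2 96 BD.
Offset 7: leading byte 0xE1 = 11100001 → 3-byte char #3 = E1 84 8B.
Offset 10: leading byte 0xD1 = 11010001 → 2-byte char #4 = D1 AC.
Offset 12: leading byte 0xF4 = 11110100 → 4-byte char #5 = F4 81 8E A3.
Offset 16: leading byte 0xEC = 11101100 → 3-byte char #6 = EC BE 9D.
Offset 19: leading byte 0xE2 = 11100010 → 3-byte char #7 = E2 95 8F.
Leading byte 0xE2 = 11100010 matches 1110xxxx → 3-byte sequence.
Byte 1: 0xE2 = 11100010, payload 0010 (4 bits).
Byte 2: 0x95 = 10010101 (10xxxxxx ✓), payload 010101.
Byte 3: 0x8F = 10001111 (10xxxxxx ✓), payload 001111.
Concatenate: 0010010101001111 = 0x254F (16 bits → U+254F).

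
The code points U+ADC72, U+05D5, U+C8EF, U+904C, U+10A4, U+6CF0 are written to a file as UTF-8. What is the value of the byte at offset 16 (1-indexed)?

1-indexed offset 16 is 0-indexed offset 15.
U+ADC72 → 4-byte form F2 AD B1 B2 at offsets 0–3.
U+05D5 → 2-byte form D7 95 at offsets 4–5.
U+C8EF → 3-byte form EC A3 AF at offsets 6–8.
U+904C → 3-byte form E9 81 8C at offsets 9–11.
U+10A4 → 3-byte form E1 82 A4 at offsets 12–14.
U+6CF0 → 3-byte form E6 B3 B0 at offsets 15–17.
Offset 15 falls in char 6's range; it's byte 1 of E6 B3 B0 = 0xE6.

0xE6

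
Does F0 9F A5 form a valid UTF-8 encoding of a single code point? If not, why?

invalid (sequence truncated)

Leading byte 0xF0 = 11110000 → 4-byte form, but only 3 bytes are present.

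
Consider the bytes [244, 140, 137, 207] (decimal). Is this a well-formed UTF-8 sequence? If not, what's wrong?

invalid (non-continuation byte where continuation expected)

Leading byte 0xF4 = 11110100 → 4-byte form.
Byte 4 is 0xCF = 11001111, which is not 10xxxxxx — expected a continuation byte.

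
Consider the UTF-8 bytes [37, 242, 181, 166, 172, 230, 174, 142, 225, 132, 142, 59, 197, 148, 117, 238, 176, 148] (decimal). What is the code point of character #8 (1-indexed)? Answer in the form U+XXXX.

U+EC14

Offset 0: leading byte 0x25 = 00100101 → 1-byte char #1 = 25.
Offset 1: leading byte 0xF2 = 11110010 → 4-byte char #2 = F2 B5 A6 AC.
Offset 5: leading byte 0xE6 = 11100110 → 3-byte char #3 = E6 AE 8E.
Offset 8: leading byte 0xE1 = 11100001 → 3-byte char #4 = E1 84 8E.
Offset 11: leading byte 0x3B = 00111011 → 1-byte char #5 = 3B.
Offset 12: leading byte 0xC5 = 11000101 → 2-byte char #6 = C5 94.
Offset 14: leading byte 0x75 = 01110101 → 1-byte char #7 = 75.
Offset 15: leading byte 0xEE = 11101110 → 3-byte char #8 = EE B0 94.
Leading byte 0xEE = 11101110 matches 1110xxxx → 3-byte sequence.
Byte 1: 0xEE = 11101110, payload 1110 (4 bits).
Byte 2: 0xB0 = 10110000 (10xxxxxx ✓), payload 110000.
Byte 3: 0x94 = 10010100 (10xxxxxx ✓), payload 010100.
Concatenate: 1110110000010100 = 0xEC14 (16 bits → U+EC14).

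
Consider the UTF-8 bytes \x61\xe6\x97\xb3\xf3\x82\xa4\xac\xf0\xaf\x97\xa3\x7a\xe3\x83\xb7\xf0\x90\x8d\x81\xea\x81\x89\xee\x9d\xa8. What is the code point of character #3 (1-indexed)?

U+C292C

Offset 0: leading byte 0x61 = 01100001 → 1-byte char #1 = 61.
Offset 1: leading byte 0xE6 = 11100110 → 3-byte char #2 = E6 97 B3.
Offset 4: leading byte 0xF3 = 11110011 → 4-byte char #3 = F3 82 A4 AC.
Leading byte 0xF3 = 11110011 matches 11110xxx → 4-byte sequence.
Byte 1: 0xF3 = 11110011, payload 011 (3 bits).
Byte 2: 0x82 = 10000010 (10xxxxxx ✓), payload 000010.
Byte 3: 0xA4 = 10100100 (10xxxxxx ✓), payload 100100.
Byte 4: 0xAC = 10101100 (10xxxxxx ✓), payload 101100.
Concatenate: 011000010100100101100 = 0xC292C (21 bits → U+C292C).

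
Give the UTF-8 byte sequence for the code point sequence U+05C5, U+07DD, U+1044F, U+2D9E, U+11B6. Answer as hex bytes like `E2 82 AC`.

U+05C5: 2-byte form → D7 85.
U+07DD: 2-byte form → DF 9D.
U+1044F: 4-byte form → F0 90 91 8F.
U+2D9E: 3-byte form → E2 B6 9E.
U+11B6: 3-byte form → E1 86 B6.
Concatenated (14 bytes): D7 85 DF 9D F0 90 91 8F E2 B6 9E E1 86 B6.

D7 85 DF 9D F0 90 91 8F E2 B6 9E E1 86 B6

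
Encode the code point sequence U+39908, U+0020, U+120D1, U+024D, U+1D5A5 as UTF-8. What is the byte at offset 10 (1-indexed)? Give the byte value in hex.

1-indexed offset 10 is 0-indexed offset 9.
U+39908 → 4-byte form F0 B9 A4 88 at offsets 0–3.
U+0020 → 1-byte form 20 at offsets 4–4.
U+120D1 → 4-byte form F0 92 83 91 at offsets 5–8.
U+024D → 2-byte form C9 8D at offsets 9–10.
Offset 9 falls in char 4's range; it's byte 1 of C9 8D = 0xC9.

0xC9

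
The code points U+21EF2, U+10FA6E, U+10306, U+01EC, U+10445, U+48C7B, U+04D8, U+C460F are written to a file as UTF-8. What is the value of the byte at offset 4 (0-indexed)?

0xF4

U+21EF2 → 4-byte form F0 A1 BB B2 at offsets 0–3.
U+10FA6E → 4-byte form F4 8F A9 AE at offsets 4–7.
Offset 4 falls in char 2's range; it's byte 1 of F4 8F A9 AE = 0xF4.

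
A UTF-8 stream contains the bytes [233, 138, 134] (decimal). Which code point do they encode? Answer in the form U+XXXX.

Leading byte 0xE9 = 11101001 matches 1110xxxx → 3-byte sequence.
Byte 1: 0xE9 = 11101001, payload 1001 (4 bits).
Byte 2: 0x8A = 10001010 (10xxxxxx ✓), payload 001010.
Byte 3: 0x86 = 10000110 (10xxxxxx ✓), payload 000110.
Concatenate: 1001001010000110 = 0x9286 (16 bits → U+9286).

U+9286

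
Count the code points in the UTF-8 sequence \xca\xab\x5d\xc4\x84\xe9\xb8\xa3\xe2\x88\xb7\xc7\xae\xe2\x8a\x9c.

Byte at offset 0: 0xCA = 11001010 → 2-byte char (#1). Advance 2.
Byte at offset 2: 0x5D = 01011101 → 1-byte char (#2). Advance 1.
Byte at offset 3: 0xC4 = 11000100 → 2-byte char (#3). Advance 2.
Byte at offset 5: 0xE9 = 11101001 → 3-byte char (#4). Advance 3.
Byte at offset 8: 0xE2 = 11100010 → 3-byte char (#5). Advance 3.
Byte at offset 11: 0xC7 = 11000111 → 2-byte char (#6). Advance 2.
Byte at offset 13: 0xE2 = 11100010 → 3-byte char (#7). Advance 3.
Reached end at offset 16 after 7 code points.

7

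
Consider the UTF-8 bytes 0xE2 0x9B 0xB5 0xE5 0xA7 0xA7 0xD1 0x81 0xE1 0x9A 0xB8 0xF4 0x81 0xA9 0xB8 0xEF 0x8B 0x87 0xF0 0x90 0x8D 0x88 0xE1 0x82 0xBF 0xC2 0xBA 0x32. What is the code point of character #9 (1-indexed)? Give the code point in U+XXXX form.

Offset 0: leading byte 0xE2 = 11100010 → 3-byte char #1 = E2 9B B5.
Offset 3: leading byte 0xE5 = 11100101 → 3-byte char #2 = E5 A7 A7.
Offset 6: leading byte 0xD1 = 11010001 → 2-byte char #3 = D1 81.
Offset 8: leading byte 0xE1 = 11100001 → 3-byte char #4 = E1 9A B8.
Offset 11: leading byte 0xF4 = 11110100 → 4-byte char #5 = F4 81 A9 B8.
Offset 15: leading byte 0xEF = 11101111 → 3-byte char #6 = EF 8B 87.
Offset 18: leading byte 0xF0 = 11110000 → 4-byte char #7 = F0 90 8D 88.
Offset 22: leading byte 0xE1 = 11100001 → 3-byte char #8 = E1 82 BF.
Offset 25: leading byte 0xC2 = 11000010 → 2-byte char #9 = C2 BA.
Leading byte 0xC2 = 11000010 matches 110xxxxx → 2-byte sequence.
Byte 1: 0xC2 = 11000010, payload 00010 (5 bits).
Byte 2: 0xBA = 10111010 (10xxxxxx ✓), payload 111010.
Concatenate: 00010111010 = 0xBA (11 bits → U+00BA).

U+00BA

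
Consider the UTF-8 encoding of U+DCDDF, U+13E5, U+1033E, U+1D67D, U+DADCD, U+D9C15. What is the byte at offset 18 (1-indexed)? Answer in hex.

1-indexed offset 18 is 0-indexed offset 17.
U+DCDDF → 4-byte form F3 9C B7 9F at offsets 0–3.
U+13E5 → 3-byte form E1 8F A5 at offsets 4–6.
U+1033E → 4-byte form F0 90 8C BE at offsets 7–10.
U+1D67D → 4-byte form F0 9D 99 BD at offsets 11–14.
U+DADCD → 4-byte form F3 9A B7 8D at offsets 15–18.
Offset 17 falls in char 5's range; it's byte 3 of F3 9A B7 8D = 0xB7.

0xB7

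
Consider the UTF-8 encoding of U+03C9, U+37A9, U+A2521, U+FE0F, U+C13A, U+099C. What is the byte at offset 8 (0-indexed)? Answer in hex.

U+03C9 → 2-byte form CF 89 at offsets 0–1.
U+37A9 → 3-byte form E3 9E A9 at offsets 2–4.
U+A2521 → 4-byte form F2 A2 94 A1 at offsets 5–8.
Offset 8 falls in char 3's range; it's byte 4 of F2 A2 94 A1 = 0xA1.

0xA1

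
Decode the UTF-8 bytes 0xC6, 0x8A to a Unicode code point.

U+018A

Leading byte 0xC6 = 11000110 matches 110xxxxx → 2-byte sequence.
Byte 1: 0xC6 = 11000110, payload 00110 (5 bits).
Byte 2: 0x8A = 10001010 (10xxxxxx ✓), payload 001010.
Concatenate: 00110001010 = 0x18A (11 bits → U+018A).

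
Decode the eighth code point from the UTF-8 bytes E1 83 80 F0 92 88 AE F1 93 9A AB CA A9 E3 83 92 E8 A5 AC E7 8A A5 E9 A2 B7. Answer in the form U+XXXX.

U+98B7

Offset 0: leading byte 0xE1 = 11100001 → 3-byte char #1 = E1 83 80.
Offset 3: leading byte 0xF0 = 11110000 → 4-byte char #2 = F0 92 88 AE.
Offset 7: leading byte 0xF1 = 11110001 → 4-byte char #3 = F1 93 9A AB.
Offset 11: leading byte 0xCA = 11001010 → 2-byte char #4 = CA A9.
Offset 13: leading byte 0xE3 = 11100011 → 3-byte char #5 = E3 83 92.
Offset 16: leading byte 0xE8 = 11101000 → 3-byte char #6 = E8 A5 AC.
Offset 19: leading byte 0xE7 = 11100111 → 3-byte char #7 = E7 8A A5.
Offset 22: leading byte 0xE9 = 11101001 → 3-byte char #8 = E9 A2 B7.
Leading byte 0xE9 = 11101001 matches 1110xxxx → 3-byte sequence.
Byte 1: 0xE9 = 11101001, payload 1001 (4 bits).
Byte 2: 0xA2 = 10100010 (10xxxxxx ✓), payload 100010.
Byte 3: 0xB7 = 10110111 (10xxxxxx ✓), payload 110111.
Concatenate: 1001100010110111 = 0x98B7 (16 bits → U+98B7).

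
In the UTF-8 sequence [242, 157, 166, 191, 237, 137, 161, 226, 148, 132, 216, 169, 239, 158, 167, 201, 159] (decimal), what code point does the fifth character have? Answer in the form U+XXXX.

Offset 0: leading byte 0xF2 = 11110010 → 4-byte char #1 = F2 9D A6 BF.
Offset 4: leading byte 0xED = 11101101 → 3-byte char #2 = ED 89 A1.
Offset 7: leading byte 0xE2 = 11100010 → 3-byte char #3 = E2 94 84.
Offset 10: leading byte 0xD8 = 11011000 → 2-byte char #4 = D8 A9.
Offset 12: leading byte 0xEF = 11101111 → 3-byte char #5 = EF 9E A7.
Leading byte 0xEF = 11101111 matches 1110xxxx → 3-byte sequence.
Byte 1: 0xEF = 11101111, payload 1111 (4 bits).
Byte 2: 0x9E = 10011110 (10xxxxxx ✓), payload 011110.
Byte 3: 0xA7 = 10100111 (10xxxxxx ✓), payload 100111.
Concatenate: 1111011110100111 = 0xF7A7 (16 bits → U+F7A7).

U+F7A7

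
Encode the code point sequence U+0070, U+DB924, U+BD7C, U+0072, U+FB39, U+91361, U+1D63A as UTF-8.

70 F3 9B A4 A4 EB B5 BC 72 EF AC B9 F2 91 8D A1 F0 9D 98 BA

U+0070: 1-byte form → 70.
U+DB924: 4-byte form → F3 9B A4 A4.
U+BD7C: 3-byte form → EB B5 BC.
U+0072: 1-byte form → 72.
U+FB39: 3-byte form → EF AC B9.
U+91361: 4-byte form → F2 91 8D A1.
U+1D63A: 4-byte form → F0 9D 98 BA.
Concatenated (20 bytes): 70 F3 9B A4 A4 EB B5 BC 72 EF AC B9 F2 91 8D A1 F0 9D 98 BA.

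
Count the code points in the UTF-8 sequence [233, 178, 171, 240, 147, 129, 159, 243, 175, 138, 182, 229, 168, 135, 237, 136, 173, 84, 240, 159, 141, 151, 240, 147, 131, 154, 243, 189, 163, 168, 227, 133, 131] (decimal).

Byte at offset 0: 0xE9 = 11101001 → 3-byte char (#1). Advance 3.
Byte at offset 3: 0xF0 = 11110000 → 4-byte char (#2). Advance 4.
Byte at offset 7: 0xF3 = 11110011 → 4-byte char (#3). Advance 4.
Byte at offset 11: 0xE5 = 11100101 → 3-byte char (#4). Advance 3.
Byte at offset 14: 0xED = 11101101 → 3-byte char (#5). Advance 3.
Byte at offset 17: 0x54 = 01010100 → 1-byte char (#6). Advance 1.
Byte at offset 18: 0xF0 = 11110000 → 4-byte char (#7). Advance 4.
Byte at offset 22: 0xF0 = 11110000 → 4-byte char (#8). Advance 4.
Byte at offset 26: 0xF3 = 11110011 → 4-byte char (#9). Advance 4.
Byte at offset 30: 0xE3 = 11100011 → 3-byte char (#10). Advance 3.
Reached end at offset 33 after 10 code points.

10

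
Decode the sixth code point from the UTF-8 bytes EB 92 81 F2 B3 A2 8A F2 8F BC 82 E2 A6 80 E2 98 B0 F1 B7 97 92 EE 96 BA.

U+775D2

Offset 0: leading byte 0xEB = 11101011 → 3-byte char #1 = EB 92 81.
Offset 3: leading byte 0xF2 = 11110010 → 4-byte char #2 = F2 B3 A2 8A.
Offset 7: leading byte 0xF2 = 11110010 → 4-byte char #3 = F2 8F BC 82.
Offset 11: leading byte 0xE2 = 11100010 → 3-byte char #4 = E2 A6 80.
Offset 14: leading byte 0xE2 = 11100010 → 3-byte char #5 = E2 98 B0.
Offset 17: leading byte 0xF1 = 11110001 → 4-byte char #6 = F1 B7 97 92.
Leading byte 0xF1 = 11110001 matches 11110xxx → 4-byte sequence.
Byte 1: 0xF1 = 11110001, payload 001 (3 bits).
Byte 2: 0xB7 = 10110111 (10xxxxxx ✓), payload 110111.
Byte 3: 0x97 = 10010111 (10xxxxxx ✓), payload 010111.
Byte 4: 0x92 = 10010010 (10xxxxxx ✓), payload 010010.
Concatenate: 001110111010111010010 = 0x775D2 (21 bits → U+775D2).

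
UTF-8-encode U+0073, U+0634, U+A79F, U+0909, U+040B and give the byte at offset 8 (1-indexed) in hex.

1-indexed offset 8 is 0-indexed offset 7.
U+0073 → 1-byte form 73 at offsets 0–0.
U+0634 → 2-byte form D8 B4 at offsets 1–2.
U+A79F → 3-byte form EA 9E 9F at offsets 3–5.
U+0909 → 3-byte form E0 A4 89 at offsets 6–8.
Offset 7 falls in char 4's range; it's byte 2 of E0 A4 89 = 0xA4.

0xA4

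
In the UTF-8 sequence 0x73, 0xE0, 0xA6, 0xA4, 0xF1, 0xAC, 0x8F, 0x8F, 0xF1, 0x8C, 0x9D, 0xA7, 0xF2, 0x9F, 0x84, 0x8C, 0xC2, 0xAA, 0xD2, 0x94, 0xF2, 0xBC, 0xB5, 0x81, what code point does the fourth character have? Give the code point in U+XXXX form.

U+4C767

Offset 0: leading byte 0x73 = 01110011 → 1-byte char #1 = 73.
Offset 1: leading byte 0xE0 = 11100000 → 3-byte char #2 = E0 A6 A4.
Offset 4: leading byte 0xF1 = 11110001 → 4-byte char #3 = F1 AC 8F 8F.
Offset 8: leading byte 0xF1 = 11110001 → 4-byte char #4 = F1 8C 9D A7.
Leading byte 0xF1 = 11110001 matches 11110xxx → 4-byte sequence.
Byte 1: 0xF1 = 11110001, payload 001 (3 bits).
Byte 2: 0x8C = 10001100 (10xxxxxx ✓), payload 001100.
Byte 3: 0x9D = 10011101 (10xxxxxx ✓), payload 011101.
Byte 4: 0xA7 = 10100111 (10xxxxxx ✓), payload 100111.
Concatenate: 001001100011101100111 = 0x4C767 (21 bits → U+4C767).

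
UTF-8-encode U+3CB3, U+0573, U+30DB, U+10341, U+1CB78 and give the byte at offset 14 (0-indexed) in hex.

U+3CB3 → 3-byte form E3 B2 B3 at offsets 0–2.
U+0573 → 2-byte form D5 B3 at offsets 3–4.
U+30DB → 3-byte form E3 83 9B at offsets 5–7.
U+10341 → 4-byte form F0 90 8D 81 at offsets 8–11.
U+1CB78 → 4-byte form F0 9C AD B8 at offsets 12–15.
Offset 14 falls in char 5's range; it's byte 3 of F0 9C AD B8 = 0xAD.

0xAD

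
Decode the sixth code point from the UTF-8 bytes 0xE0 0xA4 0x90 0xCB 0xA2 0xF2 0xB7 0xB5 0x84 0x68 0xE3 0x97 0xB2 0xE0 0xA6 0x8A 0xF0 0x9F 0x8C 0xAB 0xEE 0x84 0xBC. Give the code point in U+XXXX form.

U+098A

Offset 0: leading byte 0xE0 = 11100000 → 3-byte char #1 = E0 A4 90.
Offset 3: leading byte 0xCB = 11001011 → 2-byte char #2 = CB A2.
Offset 5: leading byte 0xF2 = 11110010 → 4-byte char #3 = F2 B7 B5 84.
Offset 9: leading byte 0x68 = 01101000 → 1-byte char #4 = 68.
Offset 10: leading byte 0xE3 = 11100011 → 3-byte char #5 = E3 97 B2.
Offset 13: leading byte 0xE0 = 11100000 → 3-byte char #6 = E0 A6 8A.
Leading byte 0xE0 = 11100000 matches 1110xxxx → 3-byte sequence.
Byte 1: 0xE0 = 11100000, payload 0000 (4 bits).
Byte 2: 0xA6 = 10100110 (10xxxxxx ✓), payload 100110.
Byte 3: 0x8A = 10001010 (10xxxxxx ✓), payload 001010.
Concatenate: 0000100110001010 = 0x98A (16 bits → U+098A).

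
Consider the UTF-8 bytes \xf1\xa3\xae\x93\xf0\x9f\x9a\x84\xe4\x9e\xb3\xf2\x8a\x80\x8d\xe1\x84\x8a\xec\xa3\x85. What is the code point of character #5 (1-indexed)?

U+110A

Offset 0: leading byte 0xF1 = 11110001 → 4-byte char #1 = F1 A3 AE 93.
Offset 4: leading byte 0xF0 = 11110000 → 4-byte char #2 = F0 9F 9A 84.
Offset 8: leading byte 0xE4 = 11100100 → 3-byte char #3 = E4 9E B3.
Offset 11: leading byte 0xF2 = 11110010 → 4-byte char #4 = F2 8A 80 8D.
Offset 15: leading byte 0xE1 = 11100001 → 3-byte char #5 = E1 84 8A.
Leading byte 0xE1 = 11100001 matches 1110xxxx → 3-byte sequence.
Byte 1: 0xE1 = 11100001, payload 0001 (4 bits).
Byte 2: 0x84 = 10000100 (10xxxxxx ✓), payload 000100.
Byte 3: 0x8A = 10001010 (10xxxxxx ✓), payload 001010.
Concatenate: 0001000100001010 = 0x110A (16 bits → U+110A).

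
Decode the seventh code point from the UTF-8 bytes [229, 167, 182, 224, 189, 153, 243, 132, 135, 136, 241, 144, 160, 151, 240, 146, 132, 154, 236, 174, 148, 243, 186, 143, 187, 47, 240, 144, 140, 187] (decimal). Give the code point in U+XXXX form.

Offset 0: leading byte 0xE5 = 11100101 → 3-byte char #1 = E5 A7 B6.
Offset 3: leading byte 0xE0 = 11100000 → 3-byte char #2 = E0 BD 99.
Offset 6: leading byte 0xF3 = 11110011 → 4-byte char #3 = F3 84 87 88.
Offset 10: leading byte 0xF1 = 11110001 → 4-byte char #4 = F1 90 A0 97.
Offset 14: leading byte 0xF0 = 11110000 → 4-byte char #5 = F0 92 84 9A.
Offset 18: leading byte 0xEC = 11101100 → 3-byte char #6 = EC AE 94.
Offset 21: leading byte 0xF3 = 11110011 → 4-byte char #7 = F3 BA 8F BB.
Leading byte 0xF3 = 11110011 matches 11110xxx → 4-byte sequence.
Byte 1: 0xF3 = 11110011, payload 011 (3 bits).
Byte 2: 0xBA = 10111010 (10xxxxxx ✓), payload 111010.
Byte 3: 0x8F = 10001111 (10xxxxxx ✓), payload 001111.
Byte 4: 0xBB = 10111011 (10xxxxxx ✓), payload 111011.
Concatenate: 011111010001111111011 = 0xFA3FB (21 bits → U+FA3FB).

U+FA3FB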